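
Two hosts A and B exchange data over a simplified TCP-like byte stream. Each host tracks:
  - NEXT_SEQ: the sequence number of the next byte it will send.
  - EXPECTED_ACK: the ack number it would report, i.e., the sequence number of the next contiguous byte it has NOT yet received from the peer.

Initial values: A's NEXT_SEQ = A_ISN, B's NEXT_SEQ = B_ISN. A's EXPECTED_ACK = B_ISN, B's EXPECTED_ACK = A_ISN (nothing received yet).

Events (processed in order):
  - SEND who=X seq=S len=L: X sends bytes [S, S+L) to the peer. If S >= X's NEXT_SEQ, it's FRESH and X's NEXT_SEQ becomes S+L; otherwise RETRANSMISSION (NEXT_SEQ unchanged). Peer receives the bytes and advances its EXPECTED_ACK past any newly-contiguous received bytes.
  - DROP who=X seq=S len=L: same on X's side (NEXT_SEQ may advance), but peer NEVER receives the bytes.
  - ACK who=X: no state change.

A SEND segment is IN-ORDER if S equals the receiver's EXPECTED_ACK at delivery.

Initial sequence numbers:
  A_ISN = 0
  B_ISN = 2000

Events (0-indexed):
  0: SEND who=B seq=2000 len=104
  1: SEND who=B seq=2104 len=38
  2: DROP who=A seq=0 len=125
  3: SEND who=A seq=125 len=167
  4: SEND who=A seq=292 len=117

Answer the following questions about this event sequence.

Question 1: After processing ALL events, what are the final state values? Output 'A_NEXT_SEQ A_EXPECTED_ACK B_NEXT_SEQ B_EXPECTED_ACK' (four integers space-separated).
After event 0: A_seq=0 A_ack=2104 B_seq=2104 B_ack=0
After event 1: A_seq=0 A_ack=2142 B_seq=2142 B_ack=0
After event 2: A_seq=125 A_ack=2142 B_seq=2142 B_ack=0
After event 3: A_seq=292 A_ack=2142 B_seq=2142 B_ack=0
After event 4: A_seq=409 A_ack=2142 B_seq=2142 B_ack=0

Answer: 409 2142 2142 0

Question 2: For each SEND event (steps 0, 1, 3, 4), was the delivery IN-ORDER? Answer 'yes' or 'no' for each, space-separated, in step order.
Answer: yes yes no no

Derivation:
Step 0: SEND seq=2000 -> in-order
Step 1: SEND seq=2104 -> in-order
Step 3: SEND seq=125 -> out-of-order
Step 4: SEND seq=292 -> out-of-order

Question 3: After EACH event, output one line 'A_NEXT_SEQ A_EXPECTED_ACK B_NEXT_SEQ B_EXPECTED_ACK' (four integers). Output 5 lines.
0 2104 2104 0
0 2142 2142 0
125 2142 2142 0
292 2142 2142 0
409 2142 2142 0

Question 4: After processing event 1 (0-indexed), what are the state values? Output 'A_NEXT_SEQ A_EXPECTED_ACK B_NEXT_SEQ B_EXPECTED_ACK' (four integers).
After event 0: A_seq=0 A_ack=2104 B_seq=2104 B_ack=0
After event 1: A_seq=0 A_ack=2142 B_seq=2142 B_ack=0

0 2142 2142 0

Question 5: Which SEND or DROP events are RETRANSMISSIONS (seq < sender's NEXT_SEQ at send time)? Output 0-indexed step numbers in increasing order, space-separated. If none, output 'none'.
Step 0: SEND seq=2000 -> fresh
Step 1: SEND seq=2104 -> fresh
Step 2: DROP seq=0 -> fresh
Step 3: SEND seq=125 -> fresh
Step 4: SEND seq=292 -> fresh

Answer: none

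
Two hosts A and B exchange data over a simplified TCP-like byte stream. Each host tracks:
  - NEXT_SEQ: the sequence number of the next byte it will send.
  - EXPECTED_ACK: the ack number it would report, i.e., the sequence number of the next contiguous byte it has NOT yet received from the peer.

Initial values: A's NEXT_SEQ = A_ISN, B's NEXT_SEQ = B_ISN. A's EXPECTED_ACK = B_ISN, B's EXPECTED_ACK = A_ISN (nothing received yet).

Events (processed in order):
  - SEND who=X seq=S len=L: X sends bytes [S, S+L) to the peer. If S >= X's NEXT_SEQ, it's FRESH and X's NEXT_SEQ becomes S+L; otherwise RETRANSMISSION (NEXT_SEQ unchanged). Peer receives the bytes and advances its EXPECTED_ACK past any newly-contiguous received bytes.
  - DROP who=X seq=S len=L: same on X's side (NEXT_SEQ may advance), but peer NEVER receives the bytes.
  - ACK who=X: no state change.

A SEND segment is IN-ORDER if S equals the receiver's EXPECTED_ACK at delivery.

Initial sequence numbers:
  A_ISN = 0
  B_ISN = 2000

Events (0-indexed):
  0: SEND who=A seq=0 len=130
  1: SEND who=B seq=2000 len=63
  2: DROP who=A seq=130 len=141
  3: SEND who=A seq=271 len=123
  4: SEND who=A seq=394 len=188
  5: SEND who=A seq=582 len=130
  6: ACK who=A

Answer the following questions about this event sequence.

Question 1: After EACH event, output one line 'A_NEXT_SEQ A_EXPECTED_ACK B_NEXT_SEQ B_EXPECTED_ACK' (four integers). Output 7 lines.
130 2000 2000 130
130 2063 2063 130
271 2063 2063 130
394 2063 2063 130
582 2063 2063 130
712 2063 2063 130
712 2063 2063 130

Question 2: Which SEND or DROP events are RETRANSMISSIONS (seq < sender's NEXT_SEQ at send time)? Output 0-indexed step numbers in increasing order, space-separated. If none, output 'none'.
Step 0: SEND seq=0 -> fresh
Step 1: SEND seq=2000 -> fresh
Step 2: DROP seq=130 -> fresh
Step 3: SEND seq=271 -> fresh
Step 4: SEND seq=394 -> fresh
Step 5: SEND seq=582 -> fresh

Answer: none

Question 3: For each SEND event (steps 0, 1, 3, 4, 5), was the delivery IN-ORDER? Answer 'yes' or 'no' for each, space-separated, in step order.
Answer: yes yes no no no

Derivation:
Step 0: SEND seq=0 -> in-order
Step 1: SEND seq=2000 -> in-order
Step 3: SEND seq=271 -> out-of-order
Step 4: SEND seq=394 -> out-of-order
Step 5: SEND seq=582 -> out-of-order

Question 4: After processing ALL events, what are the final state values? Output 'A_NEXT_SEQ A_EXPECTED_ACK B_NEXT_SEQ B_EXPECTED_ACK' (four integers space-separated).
After event 0: A_seq=130 A_ack=2000 B_seq=2000 B_ack=130
After event 1: A_seq=130 A_ack=2063 B_seq=2063 B_ack=130
After event 2: A_seq=271 A_ack=2063 B_seq=2063 B_ack=130
After event 3: A_seq=394 A_ack=2063 B_seq=2063 B_ack=130
After event 4: A_seq=582 A_ack=2063 B_seq=2063 B_ack=130
After event 5: A_seq=712 A_ack=2063 B_seq=2063 B_ack=130
After event 6: A_seq=712 A_ack=2063 B_seq=2063 B_ack=130

Answer: 712 2063 2063 130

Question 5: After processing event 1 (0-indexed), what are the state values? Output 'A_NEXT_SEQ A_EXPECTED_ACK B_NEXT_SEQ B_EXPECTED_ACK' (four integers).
After event 0: A_seq=130 A_ack=2000 B_seq=2000 B_ack=130
After event 1: A_seq=130 A_ack=2063 B_seq=2063 B_ack=130

130 2063 2063 130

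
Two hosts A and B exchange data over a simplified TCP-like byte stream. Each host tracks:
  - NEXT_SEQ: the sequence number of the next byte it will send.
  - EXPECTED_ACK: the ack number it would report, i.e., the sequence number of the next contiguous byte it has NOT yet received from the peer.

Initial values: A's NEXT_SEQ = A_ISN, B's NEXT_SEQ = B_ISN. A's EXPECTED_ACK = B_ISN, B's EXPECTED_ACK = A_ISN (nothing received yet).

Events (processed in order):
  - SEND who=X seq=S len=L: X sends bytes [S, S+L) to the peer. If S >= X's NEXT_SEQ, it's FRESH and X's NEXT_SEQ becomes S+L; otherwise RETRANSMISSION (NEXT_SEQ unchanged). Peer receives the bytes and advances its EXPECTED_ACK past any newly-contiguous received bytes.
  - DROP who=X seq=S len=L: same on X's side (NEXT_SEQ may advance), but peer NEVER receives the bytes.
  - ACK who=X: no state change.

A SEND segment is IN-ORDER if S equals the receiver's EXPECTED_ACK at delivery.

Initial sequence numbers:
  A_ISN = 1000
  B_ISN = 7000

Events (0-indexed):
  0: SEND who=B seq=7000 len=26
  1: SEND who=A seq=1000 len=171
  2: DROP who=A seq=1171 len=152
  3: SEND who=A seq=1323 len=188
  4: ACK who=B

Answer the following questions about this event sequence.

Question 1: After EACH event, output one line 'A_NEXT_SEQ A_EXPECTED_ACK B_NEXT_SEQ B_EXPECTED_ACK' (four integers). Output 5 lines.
1000 7026 7026 1000
1171 7026 7026 1171
1323 7026 7026 1171
1511 7026 7026 1171
1511 7026 7026 1171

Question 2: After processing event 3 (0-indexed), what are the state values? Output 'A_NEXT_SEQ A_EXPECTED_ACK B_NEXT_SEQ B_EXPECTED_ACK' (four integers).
After event 0: A_seq=1000 A_ack=7026 B_seq=7026 B_ack=1000
After event 1: A_seq=1171 A_ack=7026 B_seq=7026 B_ack=1171
After event 2: A_seq=1323 A_ack=7026 B_seq=7026 B_ack=1171
After event 3: A_seq=1511 A_ack=7026 B_seq=7026 B_ack=1171

1511 7026 7026 1171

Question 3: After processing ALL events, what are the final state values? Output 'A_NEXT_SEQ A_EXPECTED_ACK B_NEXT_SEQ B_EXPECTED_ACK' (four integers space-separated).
Answer: 1511 7026 7026 1171

Derivation:
After event 0: A_seq=1000 A_ack=7026 B_seq=7026 B_ack=1000
After event 1: A_seq=1171 A_ack=7026 B_seq=7026 B_ack=1171
After event 2: A_seq=1323 A_ack=7026 B_seq=7026 B_ack=1171
After event 3: A_seq=1511 A_ack=7026 B_seq=7026 B_ack=1171
After event 4: A_seq=1511 A_ack=7026 B_seq=7026 B_ack=1171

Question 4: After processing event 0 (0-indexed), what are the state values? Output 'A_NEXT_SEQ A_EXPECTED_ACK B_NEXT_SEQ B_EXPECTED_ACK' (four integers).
After event 0: A_seq=1000 A_ack=7026 B_seq=7026 B_ack=1000

1000 7026 7026 1000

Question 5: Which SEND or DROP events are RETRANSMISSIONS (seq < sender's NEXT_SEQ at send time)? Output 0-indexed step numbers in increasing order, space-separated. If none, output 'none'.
Answer: none

Derivation:
Step 0: SEND seq=7000 -> fresh
Step 1: SEND seq=1000 -> fresh
Step 2: DROP seq=1171 -> fresh
Step 3: SEND seq=1323 -> fresh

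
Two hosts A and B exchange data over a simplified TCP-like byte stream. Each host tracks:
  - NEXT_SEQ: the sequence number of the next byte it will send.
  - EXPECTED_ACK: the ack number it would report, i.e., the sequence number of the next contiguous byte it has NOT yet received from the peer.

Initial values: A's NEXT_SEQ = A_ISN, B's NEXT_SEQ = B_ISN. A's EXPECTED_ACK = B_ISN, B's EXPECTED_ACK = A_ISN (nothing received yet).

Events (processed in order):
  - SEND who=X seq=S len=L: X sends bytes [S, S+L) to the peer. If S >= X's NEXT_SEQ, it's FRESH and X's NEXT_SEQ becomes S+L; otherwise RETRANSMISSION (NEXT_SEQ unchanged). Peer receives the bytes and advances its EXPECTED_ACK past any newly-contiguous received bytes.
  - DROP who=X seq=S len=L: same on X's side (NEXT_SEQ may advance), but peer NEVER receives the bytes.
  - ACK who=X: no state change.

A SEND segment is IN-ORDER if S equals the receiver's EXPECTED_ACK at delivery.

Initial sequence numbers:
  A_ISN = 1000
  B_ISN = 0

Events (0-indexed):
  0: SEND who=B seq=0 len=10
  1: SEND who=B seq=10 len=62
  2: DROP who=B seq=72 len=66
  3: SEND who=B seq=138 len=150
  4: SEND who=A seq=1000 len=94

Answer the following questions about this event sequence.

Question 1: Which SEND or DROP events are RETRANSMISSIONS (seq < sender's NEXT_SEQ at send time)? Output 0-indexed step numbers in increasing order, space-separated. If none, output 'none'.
Answer: none

Derivation:
Step 0: SEND seq=0 -> fresh
Step 1: SEND seq=10 -> fresh
Step 2: DROP seq=72 -> fresh
Step 3: SEND seq=138 -> fresh
Step 4: SEND seq=1000 -> fresh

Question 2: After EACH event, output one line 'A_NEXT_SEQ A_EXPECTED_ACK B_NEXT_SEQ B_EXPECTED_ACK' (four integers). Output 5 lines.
1000 10 10 1000
1000 72 72 1000
1000 72 138 1000
1000 72 288 1000
1094 72 288 1094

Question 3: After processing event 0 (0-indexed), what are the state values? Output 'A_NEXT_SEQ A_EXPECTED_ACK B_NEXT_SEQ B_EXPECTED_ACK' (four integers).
After event 0: A_seq=1000 A_ack=10 B_seq=10 B_ack=1000

1000 10 10 1000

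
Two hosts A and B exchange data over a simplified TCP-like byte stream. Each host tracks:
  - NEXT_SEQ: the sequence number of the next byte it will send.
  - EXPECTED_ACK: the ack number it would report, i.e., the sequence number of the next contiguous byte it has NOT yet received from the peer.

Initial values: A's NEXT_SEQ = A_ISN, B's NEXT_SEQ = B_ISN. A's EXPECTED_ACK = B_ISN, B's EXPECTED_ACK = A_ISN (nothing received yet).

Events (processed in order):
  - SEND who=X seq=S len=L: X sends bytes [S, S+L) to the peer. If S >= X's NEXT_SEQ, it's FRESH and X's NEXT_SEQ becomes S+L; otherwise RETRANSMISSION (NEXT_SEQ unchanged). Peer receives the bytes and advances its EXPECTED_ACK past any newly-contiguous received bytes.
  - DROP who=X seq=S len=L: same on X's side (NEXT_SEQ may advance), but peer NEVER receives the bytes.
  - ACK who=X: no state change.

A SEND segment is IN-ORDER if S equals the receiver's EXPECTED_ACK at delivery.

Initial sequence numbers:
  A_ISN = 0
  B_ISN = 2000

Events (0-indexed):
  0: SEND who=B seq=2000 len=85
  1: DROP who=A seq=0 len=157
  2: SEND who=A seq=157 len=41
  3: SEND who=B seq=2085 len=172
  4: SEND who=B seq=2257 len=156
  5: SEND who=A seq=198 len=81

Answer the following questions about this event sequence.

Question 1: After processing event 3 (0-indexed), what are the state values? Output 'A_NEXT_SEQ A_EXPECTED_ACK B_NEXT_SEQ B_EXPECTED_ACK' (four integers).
After event 0: A_seq=0 A_ack=2085 B_seq=2085 B_ack=0
After event 1: A_seq=157 A_ack=2085 B_seq=2085 B_ack=0
After event 2: A_seq=198 A_ack=2085 B_seq=2085 B_ack=0
After event 3: A_seq=198 A_ack=2257 B_seq=2257 B_ack=0

198 2257 2257 0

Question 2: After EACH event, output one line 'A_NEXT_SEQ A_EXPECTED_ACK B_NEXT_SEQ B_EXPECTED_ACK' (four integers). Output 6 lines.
0 2085 2085 0
157 2085 2085 0
198 2085 2085 0
198 2257 2257 0
198 2413 2413 0
279 2413 2413 0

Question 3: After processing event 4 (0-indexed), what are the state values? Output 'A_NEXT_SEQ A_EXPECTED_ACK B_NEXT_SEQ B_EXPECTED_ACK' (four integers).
After event 0: A_seq=0 A_ack=2085 B_seq=2085 B_ack=0
After event 1: A_seq=157 A_ack=2085 B_seq=2085 B_ack=0
After event 2: A_seq=198 A_ack=2085 B_seq=2085 B_ack=0
After event 3: A_seq=198 A_ack=2257 B_seq=2257 B_ack=0
After event 4: A_seq=198 A_ack=2413 B_seq=2413 B_ack=0

198 2413 2413 0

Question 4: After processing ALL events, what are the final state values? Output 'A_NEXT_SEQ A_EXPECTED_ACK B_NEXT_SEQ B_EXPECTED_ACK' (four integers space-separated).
Answer: 279 2413 2413 0

Derivation:
After event 0: A_seq=0 A_ack=2085 B_seq=2085 B_ack=0
After event 1: A_seq=157 A_ack=2085 B_seq=2085 B_ack=0
After event 2: A_seq=198 A_ack=2085 B_seq=2085 B_ack=0
After event 3: A_seq=198 A_ack=2257 B_seq=2257 B_ack=0
After event 4: A_seq=198 A_ack=2413 B_seq=2413 B_ack=0
After event 5: A_seq=279 A_ack=2413 B_seq=2413 B_ack=0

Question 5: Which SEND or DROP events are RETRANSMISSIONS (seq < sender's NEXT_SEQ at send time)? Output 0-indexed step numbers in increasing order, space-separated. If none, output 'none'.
Answer: none

Derivation:
Step 0: SEND seq=2000 -> fresh
Step 1: DROP seq=0 -> fresh
Step 2: SEND seq=157 -> fresh
Step 3: SEND seq=2085 -> fresh
Step 4: SEND seq=2257 -> fresh
Step 5: SEND seq=198 -> fresh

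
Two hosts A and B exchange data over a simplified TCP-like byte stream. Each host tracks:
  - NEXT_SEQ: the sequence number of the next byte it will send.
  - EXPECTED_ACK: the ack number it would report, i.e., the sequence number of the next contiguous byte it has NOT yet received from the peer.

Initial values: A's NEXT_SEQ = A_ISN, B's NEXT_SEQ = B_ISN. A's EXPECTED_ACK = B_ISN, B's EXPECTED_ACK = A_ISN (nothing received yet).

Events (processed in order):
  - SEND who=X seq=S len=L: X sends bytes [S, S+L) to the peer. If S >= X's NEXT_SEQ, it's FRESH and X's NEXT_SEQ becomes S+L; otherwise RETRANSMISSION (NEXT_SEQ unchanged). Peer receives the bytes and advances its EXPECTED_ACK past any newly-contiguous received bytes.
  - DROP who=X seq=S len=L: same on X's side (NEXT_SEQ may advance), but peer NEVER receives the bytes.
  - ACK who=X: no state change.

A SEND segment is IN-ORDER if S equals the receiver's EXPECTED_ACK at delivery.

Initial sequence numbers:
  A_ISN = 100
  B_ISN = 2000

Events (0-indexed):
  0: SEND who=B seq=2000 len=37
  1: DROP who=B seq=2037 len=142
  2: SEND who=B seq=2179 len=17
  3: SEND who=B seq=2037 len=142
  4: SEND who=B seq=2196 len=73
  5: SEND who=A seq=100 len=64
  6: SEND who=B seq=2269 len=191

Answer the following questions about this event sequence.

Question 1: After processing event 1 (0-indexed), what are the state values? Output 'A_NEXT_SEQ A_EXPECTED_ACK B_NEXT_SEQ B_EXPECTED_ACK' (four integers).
After event 0: A_seq=100 A_ack=2037 B_seq=2037 B_ack=100
After event 1: A_seq=100 A_ack=2037 B_seq=2179 B_ack=100

100 2037 2179 100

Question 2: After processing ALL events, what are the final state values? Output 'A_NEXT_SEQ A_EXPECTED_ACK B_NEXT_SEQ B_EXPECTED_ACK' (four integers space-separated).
Answer: 164 2460 2460 164

Derivation:
After event 0: A_seq=100 A_ack=2037 B_seq=2037 B_ack=100
After event 1: A_seq=100 A_ack=2037 B_seq=2179 B_ack=100
After event 2: A_seq=100 A_ack=2037 B_seq=2196 B_ack=100
After event 3: A_seq=100 A_ack=2196 B_seq=2196 B_ack=100
After event 4: A_seq=100 A_ack=2269 B_seq=2269 B_ack=100
After event 5: A_seq=164 A_ack=2269 B_seq=2269 B_ack=164
After event 6: A_seq=164 A_ack=2460 B_seq=2460 B_ack=164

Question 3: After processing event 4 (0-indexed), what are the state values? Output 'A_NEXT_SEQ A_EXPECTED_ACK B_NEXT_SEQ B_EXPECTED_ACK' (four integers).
After event 0: A_seq=100 A_ack=2037 B_seq=2037 B_ack=100
After event 1: A_seq=100 A_ack=2037 B_seq=2179 B_ack=100
After event 2: A_seq=100 A_ack=2037 B_seq=2196 B_ack=100
After event 3: A_seq=100 A_ack=2196 B_seq=2196 B_ack=100
After event 4: A_seq=100 A_ack=2269 B_seq=2269 B_ack=100

100 2269 2269 100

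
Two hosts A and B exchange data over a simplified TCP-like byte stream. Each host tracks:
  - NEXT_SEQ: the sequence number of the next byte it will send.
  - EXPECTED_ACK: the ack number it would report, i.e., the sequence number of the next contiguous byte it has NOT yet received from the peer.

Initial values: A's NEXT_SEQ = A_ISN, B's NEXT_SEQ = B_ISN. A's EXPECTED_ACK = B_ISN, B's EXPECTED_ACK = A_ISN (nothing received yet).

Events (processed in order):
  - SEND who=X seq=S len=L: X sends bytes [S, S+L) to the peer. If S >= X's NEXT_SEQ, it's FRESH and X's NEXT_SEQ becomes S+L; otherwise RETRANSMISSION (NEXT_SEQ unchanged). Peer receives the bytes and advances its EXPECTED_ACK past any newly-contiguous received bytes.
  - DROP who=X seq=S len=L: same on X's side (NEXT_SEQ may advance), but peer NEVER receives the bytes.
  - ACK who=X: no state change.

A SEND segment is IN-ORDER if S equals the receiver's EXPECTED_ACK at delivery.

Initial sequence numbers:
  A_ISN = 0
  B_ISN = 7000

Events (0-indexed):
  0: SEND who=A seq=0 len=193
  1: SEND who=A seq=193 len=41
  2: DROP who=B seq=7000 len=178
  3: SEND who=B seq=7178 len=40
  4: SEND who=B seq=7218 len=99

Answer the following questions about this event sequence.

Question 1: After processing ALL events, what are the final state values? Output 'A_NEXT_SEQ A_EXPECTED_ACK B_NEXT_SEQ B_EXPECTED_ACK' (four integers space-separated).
After event 0: A_seq=193 A_ack=7000 B_seq=7000 B_ack=193
After event 1: A_seq=234 A_ack=7000 B_seq=7000 B_ack=234
After event 2: A_seq=234 A_ack=7000 B_seq=7178 B_ack=234
After event 3: A_seq=234 A_ack=7000 B_seq=7218 B_ack=234
After event 4: A_seq=234 A_ack=7000 B_seq=7317 B_ack=234

Answer: 234 7000 7317 234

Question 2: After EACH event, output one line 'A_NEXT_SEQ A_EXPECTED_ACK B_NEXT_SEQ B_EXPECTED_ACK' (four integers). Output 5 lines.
193 7000 7000 193
234 7000 7000 234
234 7000 7178 234
234 7000 7218 234
234 7000 7317 234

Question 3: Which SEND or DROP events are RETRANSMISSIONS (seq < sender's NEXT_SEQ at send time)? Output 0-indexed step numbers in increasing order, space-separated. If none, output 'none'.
Step 0: SEND seq=0 -> fresh
Step 1: SEND seq=193 -> fresh
Step 2: DROP seq=7000 -> fresh
Step 3: SEND seq=7178 -> fresh
Step 4: SEND seq=7218 -> fresh

Answer: none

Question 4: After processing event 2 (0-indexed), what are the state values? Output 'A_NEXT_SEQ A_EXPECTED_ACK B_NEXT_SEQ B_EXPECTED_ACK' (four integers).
After event 0: A_seq=193 A_ack=7000 B_seq=7000 B_ack=193
After event 1: A_seq=234 A_ack=7000 B_seq=7000 B_ack=234
After event 2: A_seq=234 A_ack=7000 B_seq=7178 B_ack=234

234 7000 7178 234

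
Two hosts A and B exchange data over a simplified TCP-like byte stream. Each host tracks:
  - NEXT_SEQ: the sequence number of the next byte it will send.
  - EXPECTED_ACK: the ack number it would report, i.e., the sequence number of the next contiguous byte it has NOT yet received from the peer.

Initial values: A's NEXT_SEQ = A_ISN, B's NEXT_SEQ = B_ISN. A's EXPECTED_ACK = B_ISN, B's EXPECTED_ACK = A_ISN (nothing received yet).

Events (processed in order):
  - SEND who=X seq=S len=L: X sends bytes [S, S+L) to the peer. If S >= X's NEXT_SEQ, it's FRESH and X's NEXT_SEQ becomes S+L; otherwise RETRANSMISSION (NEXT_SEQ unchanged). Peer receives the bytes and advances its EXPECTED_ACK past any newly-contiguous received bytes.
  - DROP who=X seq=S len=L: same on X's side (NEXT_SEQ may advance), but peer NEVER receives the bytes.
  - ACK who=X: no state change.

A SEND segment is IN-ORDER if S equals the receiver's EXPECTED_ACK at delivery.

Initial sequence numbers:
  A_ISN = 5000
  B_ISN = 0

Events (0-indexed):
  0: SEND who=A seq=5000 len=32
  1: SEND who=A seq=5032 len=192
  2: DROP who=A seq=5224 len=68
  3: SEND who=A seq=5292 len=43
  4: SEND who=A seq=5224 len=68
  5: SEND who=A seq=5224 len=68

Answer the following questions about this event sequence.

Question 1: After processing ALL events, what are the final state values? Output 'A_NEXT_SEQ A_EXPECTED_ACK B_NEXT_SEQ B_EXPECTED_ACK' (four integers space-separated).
Answer: 5335 0 0 5335

Derivation:
After event 0: A_seq=5032 A_ack=0 B_seq=0 B_ack=5032
After event 1: A_seq=5224 A_ack=0 B_seq=0 B_ack=5224
After event 2: A_seq=5292 A_ack=0 B_seq=0 B_ack=5224
After event 3: A_seq=5335 A_ack=0 B_seq=0 B_ack=5224
After event 4: A_seq=5335 A_ack=0 B_seq=0 B_ack=5335
After event 5: A_seq=5335 A_ack=0 B_seq=0 B_ack=5335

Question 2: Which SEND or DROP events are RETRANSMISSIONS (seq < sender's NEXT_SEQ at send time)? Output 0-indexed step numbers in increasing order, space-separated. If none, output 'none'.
Answer: 4 5

Derivation:
Step 0: SEND seq=5000 -> fresh
Step 1: SEND seq=5032 -> fresh
Step 2: DROP seq=5224 -> fresh
Step 3: SEND seq=5292 -> fresh
Step 4: SEND seq=5224 -> retransmit
Step 5: SEND seq=5224 -> retransmit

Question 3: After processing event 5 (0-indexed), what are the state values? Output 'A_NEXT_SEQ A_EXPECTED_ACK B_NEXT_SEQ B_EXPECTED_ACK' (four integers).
After event 0: A_seq=5032 A_ack=0 B_seq=0 B_ack=5032
After event 1: A_seq=5224 A_ack=0 B_seq=0 B_ack=5224
After event 2: A_seq=5292 A_ack=0 B_seq=0 B_ack=5224
After event 3: A_seq=5335 A_ack=0 B_seq=0 B_ack=5224
After event 4: A_seq=5335 A_ack=0 B_seq=0 B_ack=5335
After event 5: A_seq=5335 A_ack=0 B_seq=0 B_ack=5335

5335 0 0 5335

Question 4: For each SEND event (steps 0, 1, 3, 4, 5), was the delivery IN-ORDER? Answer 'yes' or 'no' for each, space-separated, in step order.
Step 0: SEND seq=5000 -> in-order
Step 1: SEND seq=5032 -> in-order
Step 3: SEND seq=5292 -> out-of-order
Step 4: SEND seq=5224 -> in-order
Step 5: SEND seq=5224 -> out-of-order

Answer: yes yes no yes no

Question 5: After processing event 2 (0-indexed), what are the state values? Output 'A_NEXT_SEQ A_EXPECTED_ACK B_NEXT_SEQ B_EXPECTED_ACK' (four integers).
After event 0: A_seq=5032 A_ack=0 B_seq=0 B_ack=5032
After event 1: A_seq=5224 A_ack=0 B_seq=0 B_ack=5224
After event 2: A_seq=5292 A_ack=0 B_seq=0 B_ack=5224

5292 0 0 5224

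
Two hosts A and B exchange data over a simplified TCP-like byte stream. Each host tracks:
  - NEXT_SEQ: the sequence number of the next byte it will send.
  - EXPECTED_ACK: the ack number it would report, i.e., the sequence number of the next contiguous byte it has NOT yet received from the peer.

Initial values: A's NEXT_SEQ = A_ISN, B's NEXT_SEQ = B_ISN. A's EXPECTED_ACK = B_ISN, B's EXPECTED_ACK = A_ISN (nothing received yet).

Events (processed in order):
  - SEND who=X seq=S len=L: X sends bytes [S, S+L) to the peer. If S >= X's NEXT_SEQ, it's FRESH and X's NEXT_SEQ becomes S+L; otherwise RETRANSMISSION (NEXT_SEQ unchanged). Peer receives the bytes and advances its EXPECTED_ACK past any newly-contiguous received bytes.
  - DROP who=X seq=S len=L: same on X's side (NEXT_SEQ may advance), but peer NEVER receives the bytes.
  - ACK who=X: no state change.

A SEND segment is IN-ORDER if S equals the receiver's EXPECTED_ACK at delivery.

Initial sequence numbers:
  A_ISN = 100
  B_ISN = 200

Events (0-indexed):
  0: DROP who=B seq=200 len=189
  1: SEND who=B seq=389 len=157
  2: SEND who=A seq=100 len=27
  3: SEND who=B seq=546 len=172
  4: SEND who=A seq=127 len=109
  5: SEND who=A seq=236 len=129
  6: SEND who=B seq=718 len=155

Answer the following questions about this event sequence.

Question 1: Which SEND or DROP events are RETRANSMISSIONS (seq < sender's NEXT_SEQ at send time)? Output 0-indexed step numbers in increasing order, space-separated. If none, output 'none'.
Step 0: DROP seq=200 -> fresh
Step 1: SEND seq=389 -> fresh
Step 2: SEND seq=100 -> fresh
Step 3: SEND seq=546 -> fresh
Step 4: SEND seq=127 -> fresh
Step 5: SEND seq=236 -> fresh
Step 6: SEND seq=718 -> fresh

Answer: none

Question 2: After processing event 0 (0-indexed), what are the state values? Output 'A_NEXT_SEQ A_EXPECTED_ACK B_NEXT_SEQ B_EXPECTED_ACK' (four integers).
After event 0: A_seq=100 A_ack=200 B_seq=389 B_ack=100

100 200 389 100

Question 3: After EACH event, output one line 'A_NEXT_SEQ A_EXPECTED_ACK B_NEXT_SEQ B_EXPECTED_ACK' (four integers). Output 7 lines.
100 200 389 100
100 200 546 100
127 200 546 127
127 200 718 127
236 200 718 236
365 200 718 365
365 200 873 365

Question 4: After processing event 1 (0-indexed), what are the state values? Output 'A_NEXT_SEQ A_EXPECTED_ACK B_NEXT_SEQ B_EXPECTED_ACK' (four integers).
After event 0: A_seq=100 A_ack=200 B_seq=389 B_ack=100
After event 1: A_seq=100 A_ack=200 B_seq=546 B_ack=100

100 200 546 100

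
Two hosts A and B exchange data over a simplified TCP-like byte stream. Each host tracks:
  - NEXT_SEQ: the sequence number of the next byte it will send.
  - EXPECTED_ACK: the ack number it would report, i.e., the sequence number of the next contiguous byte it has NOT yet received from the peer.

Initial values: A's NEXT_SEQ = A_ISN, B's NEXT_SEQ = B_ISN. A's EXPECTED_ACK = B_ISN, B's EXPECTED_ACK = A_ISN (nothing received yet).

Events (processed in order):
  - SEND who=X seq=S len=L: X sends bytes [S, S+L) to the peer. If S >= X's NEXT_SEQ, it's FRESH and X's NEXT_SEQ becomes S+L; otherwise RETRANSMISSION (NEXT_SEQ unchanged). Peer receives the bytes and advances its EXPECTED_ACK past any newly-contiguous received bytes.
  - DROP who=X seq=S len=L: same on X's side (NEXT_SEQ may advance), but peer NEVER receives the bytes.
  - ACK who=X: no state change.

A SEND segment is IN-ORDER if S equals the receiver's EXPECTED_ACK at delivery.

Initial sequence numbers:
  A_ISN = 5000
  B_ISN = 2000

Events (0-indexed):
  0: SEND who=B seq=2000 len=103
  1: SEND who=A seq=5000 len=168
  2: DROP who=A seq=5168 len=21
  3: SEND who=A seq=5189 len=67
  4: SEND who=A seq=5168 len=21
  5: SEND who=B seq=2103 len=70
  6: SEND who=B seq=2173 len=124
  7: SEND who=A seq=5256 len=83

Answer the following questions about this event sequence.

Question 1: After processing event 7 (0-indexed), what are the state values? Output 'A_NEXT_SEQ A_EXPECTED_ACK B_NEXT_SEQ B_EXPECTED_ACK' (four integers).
After event 0: A_seq=5000 A_ack=2103 B_seq=2103 B_ack=5000
After event 1: A_seq=5168 A_ack=2103 B_seq=2103 B_ack=5168
After event 2: A_seq=5189 A_ack=2103 B_seq=2103 B_ack=5168
After event 3: A_seq=5256 A_ack=2103 B_seq=2103 B_ack=5168
After event 4: A_seq=5256 A_ack=2103 B_seq=2103 B_ack=5256
After event 5: A_seq=5256 A_ack=2173 B_seq=2173 B_ack=5256
After event 6: A_seq=5256 A_ack=2297 B_seq=2297 B_ack=5256
After event 7: A_seq=5339 A_ack=2297 B_seq=2297 B_ack=5339

5339 2297 2297 5339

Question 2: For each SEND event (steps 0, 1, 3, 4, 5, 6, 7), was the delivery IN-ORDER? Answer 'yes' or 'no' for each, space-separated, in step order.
Answer: yes yes no yes yes yes yes

Derivation:
Step 0: SEND seq=2000 -> in-order
Step 1: SEND seq=5000 -> in-order
Step 3: SEND seq=5189 -> out-of-order
Step 4: SEND seq=5168 -> in-order
Step 5: SEND seq=2103 -> in-order
Step 6: SEND seq=2173 -> in-order
Step 7: SEND seq=5256 -> in-order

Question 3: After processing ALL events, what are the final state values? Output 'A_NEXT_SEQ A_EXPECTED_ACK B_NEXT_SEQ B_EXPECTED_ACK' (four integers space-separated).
After event 0: A_seq=5000 A_ack=2103 B_seq=2103 B_ack=5000
After event 1: A_seq=5168 A_ack=2103 B_seq=2103 B_ack=5168
After event 2: A_seq=5189 A_ack=2103 B_seq=2103 B_ack=5168
After event 3: A_seq=5256 A_ack=2103 B_seq=2103 B_ack=5168
After event 4: A_seq=5256 A_ack=2103 B_seq=2103 B_ack=5256
After event 5: A_seq=5256 A_ack=2173 B_seq=2173 B_ack=5256
After event 6: A_seq=5256 A_ack=2297 B_seq=2297 B_ack=5256
After event 7: A_seq=5339 A_ack=2297 B_seq=2297 B_ack=5339

Answer: 5339 2297 2297 5339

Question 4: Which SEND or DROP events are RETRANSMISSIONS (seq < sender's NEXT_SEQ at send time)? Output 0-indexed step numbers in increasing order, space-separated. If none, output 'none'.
Answer: 4

Derivation:
Step 0: SEND seq=2000 -> fresh
Step 1: SEND seq=5000 -> fresh
Step 2: DROP seq=5168 -> fresh
Step 3: SEND seq=5189 -> fresh
Step 4: SEND seq=5168 -> retransmit
Step 5: SEND seq=2103 -> fresh
Step 6: SEND seq=2173 -> fresh
Step 7: SEND seq=5256 -> fresh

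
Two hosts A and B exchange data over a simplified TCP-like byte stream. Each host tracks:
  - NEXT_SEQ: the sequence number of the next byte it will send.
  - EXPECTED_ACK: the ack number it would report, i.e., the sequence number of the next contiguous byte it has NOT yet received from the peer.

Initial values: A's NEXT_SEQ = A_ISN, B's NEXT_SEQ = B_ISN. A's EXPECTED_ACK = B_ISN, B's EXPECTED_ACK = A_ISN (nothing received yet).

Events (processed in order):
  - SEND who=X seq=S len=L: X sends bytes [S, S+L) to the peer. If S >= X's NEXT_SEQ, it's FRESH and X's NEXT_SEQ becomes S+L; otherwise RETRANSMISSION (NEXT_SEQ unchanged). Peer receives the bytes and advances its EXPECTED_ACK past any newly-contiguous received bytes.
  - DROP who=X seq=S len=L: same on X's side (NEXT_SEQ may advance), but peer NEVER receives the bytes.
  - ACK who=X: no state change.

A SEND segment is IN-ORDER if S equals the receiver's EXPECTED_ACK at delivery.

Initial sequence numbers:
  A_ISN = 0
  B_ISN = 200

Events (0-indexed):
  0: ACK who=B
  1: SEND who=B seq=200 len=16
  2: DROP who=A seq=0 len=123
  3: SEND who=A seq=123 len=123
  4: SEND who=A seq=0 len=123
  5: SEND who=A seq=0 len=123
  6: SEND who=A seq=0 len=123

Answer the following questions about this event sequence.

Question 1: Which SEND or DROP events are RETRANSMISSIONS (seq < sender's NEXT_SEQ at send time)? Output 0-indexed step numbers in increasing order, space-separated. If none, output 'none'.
Step 1: SEND seq=200 -> fresh
Step 2: DROP seq=0 -> fresh
Step 3: SEND seq=123 -> fresh
Step 4: SEND seq=0 -> retransmit
Step 5: SEND seq=0 -> retransmit
Step 6: SEND seq=0 -> retransmit

Answer: 4 5 6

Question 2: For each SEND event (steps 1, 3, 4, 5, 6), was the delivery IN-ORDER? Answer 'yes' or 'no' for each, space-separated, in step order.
Step 1: SEND seq=200 -> in-order
Step 3: SEND seq=123 -> out-of-order
Step 4: SEND seq=0 -> in-order
Step 5: SEND seq=0 -> out-of-order
Step 6: SEND seq=0 -> out-of-order

Answer: yes no yes no no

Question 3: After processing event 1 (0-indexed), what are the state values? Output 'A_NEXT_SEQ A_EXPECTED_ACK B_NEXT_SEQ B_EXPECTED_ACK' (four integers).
After event 0: A_seq=0 A_ack=200 B_seq=200 B_ack=0
After event 1: A_seq=0 A_ack=216 B_seq=216 B_ack=0

0 216 216 0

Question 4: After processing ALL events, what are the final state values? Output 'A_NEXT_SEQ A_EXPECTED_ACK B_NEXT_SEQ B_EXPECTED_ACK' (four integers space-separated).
After event 0: A_seq=0 A_ack=200 B_seq=200 B_ack=0
After event 1: A_seq=0 A_ack=216 B_seq=216 B_ack=0
After event 2: A_seq=123 A_ack=216 B_seq=216 B_ack=0
After event 3: A_seq=246 A_ack=216 B_seq=216 B_ack=0
After event 4: A_seq=246 A_ack=216 B_seq=216 B_ack=246
After event 5: A_seq=246 A_ack=216 B_seq=216 B_ack=246
After event 6: A_seq=246 A_ack=216 B_seq=216 B_ack=246

Answer: 246 216 216 246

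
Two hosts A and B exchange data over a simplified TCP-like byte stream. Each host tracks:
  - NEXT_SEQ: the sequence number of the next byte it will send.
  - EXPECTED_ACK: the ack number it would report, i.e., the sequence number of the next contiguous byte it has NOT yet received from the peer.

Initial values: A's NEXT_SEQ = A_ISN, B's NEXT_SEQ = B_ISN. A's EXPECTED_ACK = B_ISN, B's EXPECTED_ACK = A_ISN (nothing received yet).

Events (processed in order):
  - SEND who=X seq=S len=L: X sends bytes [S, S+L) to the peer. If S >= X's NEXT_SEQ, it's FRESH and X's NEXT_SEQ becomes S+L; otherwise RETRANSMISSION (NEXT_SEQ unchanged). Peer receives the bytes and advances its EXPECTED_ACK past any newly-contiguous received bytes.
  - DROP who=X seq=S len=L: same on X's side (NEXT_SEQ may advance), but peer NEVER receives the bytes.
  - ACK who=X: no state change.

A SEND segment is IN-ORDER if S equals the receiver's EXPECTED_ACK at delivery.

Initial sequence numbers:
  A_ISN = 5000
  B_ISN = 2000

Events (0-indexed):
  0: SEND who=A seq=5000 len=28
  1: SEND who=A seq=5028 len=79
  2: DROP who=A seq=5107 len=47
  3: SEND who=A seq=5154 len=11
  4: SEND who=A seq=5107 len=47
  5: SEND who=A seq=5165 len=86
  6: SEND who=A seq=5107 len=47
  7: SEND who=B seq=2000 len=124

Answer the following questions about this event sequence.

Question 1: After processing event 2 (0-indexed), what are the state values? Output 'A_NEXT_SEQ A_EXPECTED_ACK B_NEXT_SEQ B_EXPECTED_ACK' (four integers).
After event 0: A_seq=5028 A_ack=2000 B_seq=2000 B_ack=5028
After event 1: A_seq=5107 A_ack=2000 B_seq=2000 B_ack=5107
After event 2: A_seq=5154 A_ack=2000 B_seq=2000 B_ack=5107

5154 2000 2000 5107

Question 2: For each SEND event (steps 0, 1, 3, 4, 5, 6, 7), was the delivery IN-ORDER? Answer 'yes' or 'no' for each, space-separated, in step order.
Step 0: SEND seq=5000 -> in-order
Step 1: SEND seq=5028 -> in-order
Step 3: SEND seq=5154 -> out-of-order
Step 4: SEND seq=5107 -> in-order
Step 5: SEND seq=5165 -> in-order
Step 6: SEND seq=5107 -> out-of-order
Step 7: SEND seq=2000 -> in-order

Answer: yes yes no yes yes no yes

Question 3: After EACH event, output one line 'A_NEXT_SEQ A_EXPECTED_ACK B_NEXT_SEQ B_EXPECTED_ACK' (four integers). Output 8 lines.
5028 2000 2000 5028
5107 2000 2000 5107
5154 2000 2000 5107
5165 2000 2000 5107
5165 2000 2000 5165
5251 2000 2000 5251
5251 2000 2000 5251
5251 2124 2124 5251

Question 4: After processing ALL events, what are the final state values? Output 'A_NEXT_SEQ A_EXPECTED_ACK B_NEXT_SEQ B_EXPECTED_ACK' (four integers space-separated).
Answer: 5251 2124 2124 5251

Derivation:
After event 0: A_seq=5028 A_ack=2000 B_seq=2000 B_ack=5028
After event 1: A_seq=5107 A_ack=2000 B_seq=2000 B_ack=5107
After event 2: A_seq=5154 A_ack=2000 B_seq=2000 B_ack=5107
After event 3: A_seq=5165 A_ack=2000 B_seq=2000 B_ack=5107
After event 4: A_seq=5165 A_ack=2000 B_seq=2000 B_ack=5165
After event 5: A_seq=5251 A_ack=2000 B_seq=2000 B_ack=5251
After event 6: A_seq=5251 A_ack=2000 B_seq=2000 B_ack=5251
After event 7: A_seq=5251 A_ack=2124 B_seq=2124 B_ack=5251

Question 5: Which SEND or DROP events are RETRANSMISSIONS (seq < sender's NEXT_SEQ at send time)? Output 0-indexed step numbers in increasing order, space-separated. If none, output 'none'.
Step 0: SEND seq=5000 -> fresh
Step 1: SEND seq=5028 -> fresh
Step 2: DROP seq=5107 -> fresh
Step 3: SEND seq=5154 -> fresh
Step 4: SEND seq=5107 -> retransmit
Step 5: SEND seq=5165 -> fresh
Step 6: SEND seq=5107 -> retransmit
Step 7: SEND seq=2000 -> fresh

Answer: 4 6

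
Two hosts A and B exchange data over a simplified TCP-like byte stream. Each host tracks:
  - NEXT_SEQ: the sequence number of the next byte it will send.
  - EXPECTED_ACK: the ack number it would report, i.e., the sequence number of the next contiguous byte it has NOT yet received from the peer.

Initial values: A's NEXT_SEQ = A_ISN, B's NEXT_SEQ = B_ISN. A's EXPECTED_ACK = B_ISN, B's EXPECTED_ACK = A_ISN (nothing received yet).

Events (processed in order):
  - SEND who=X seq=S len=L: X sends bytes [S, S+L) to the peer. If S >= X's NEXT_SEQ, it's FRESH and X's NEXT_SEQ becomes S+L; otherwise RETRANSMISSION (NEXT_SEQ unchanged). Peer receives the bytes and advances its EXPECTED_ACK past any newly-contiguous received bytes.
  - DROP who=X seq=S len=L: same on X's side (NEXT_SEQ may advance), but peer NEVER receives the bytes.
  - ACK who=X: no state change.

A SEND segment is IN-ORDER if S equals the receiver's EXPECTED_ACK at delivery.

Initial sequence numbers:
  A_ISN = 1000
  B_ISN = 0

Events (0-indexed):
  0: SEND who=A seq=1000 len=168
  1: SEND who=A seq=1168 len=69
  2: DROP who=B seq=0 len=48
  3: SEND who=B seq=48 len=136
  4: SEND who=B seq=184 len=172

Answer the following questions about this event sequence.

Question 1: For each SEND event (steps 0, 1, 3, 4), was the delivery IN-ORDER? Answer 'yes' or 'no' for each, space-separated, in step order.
Answer: yes yes no no

Derivation:
Step 0: SEND seq=1000 -> in-order
Step 1: SEND seq=1168 -> in-order
Step 3: SEND seq=48 -> out-of-order
Step 4: SEND seq=184 -> out-of-order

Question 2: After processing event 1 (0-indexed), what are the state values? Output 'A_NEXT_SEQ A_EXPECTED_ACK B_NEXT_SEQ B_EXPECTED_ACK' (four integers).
After event 0: A_seq=1168 A_ack=0 B_seq=0 B_ack=1168
After event 1: A_seq=1237 A_ack=0 B_seq=0 B_ack=1237

1237 0 0 1237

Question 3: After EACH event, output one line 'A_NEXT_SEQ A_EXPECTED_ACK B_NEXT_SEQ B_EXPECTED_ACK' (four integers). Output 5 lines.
1168 0 0 1168
1237 0 0 1237
1237 0 48 1237
1237 0 184 1237
1237 0 356 1237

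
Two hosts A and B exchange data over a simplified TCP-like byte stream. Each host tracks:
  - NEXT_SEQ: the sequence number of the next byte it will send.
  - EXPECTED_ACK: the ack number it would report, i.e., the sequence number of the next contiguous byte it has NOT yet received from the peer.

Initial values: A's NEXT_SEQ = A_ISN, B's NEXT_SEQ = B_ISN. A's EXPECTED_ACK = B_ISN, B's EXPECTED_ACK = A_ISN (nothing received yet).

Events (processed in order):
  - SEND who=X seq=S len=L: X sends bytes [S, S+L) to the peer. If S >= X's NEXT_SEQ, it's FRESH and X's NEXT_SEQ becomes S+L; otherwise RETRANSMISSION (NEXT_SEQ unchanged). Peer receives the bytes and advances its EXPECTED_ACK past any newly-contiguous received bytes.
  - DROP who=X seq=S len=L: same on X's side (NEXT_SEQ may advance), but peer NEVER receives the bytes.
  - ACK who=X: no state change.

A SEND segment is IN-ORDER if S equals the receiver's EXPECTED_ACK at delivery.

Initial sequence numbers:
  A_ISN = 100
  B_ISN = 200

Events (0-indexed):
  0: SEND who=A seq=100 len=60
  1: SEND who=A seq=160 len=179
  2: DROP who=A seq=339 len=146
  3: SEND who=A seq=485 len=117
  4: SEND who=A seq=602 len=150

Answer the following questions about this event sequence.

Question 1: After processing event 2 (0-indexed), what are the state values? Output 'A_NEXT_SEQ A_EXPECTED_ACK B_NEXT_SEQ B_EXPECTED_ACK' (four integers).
After event 0: A_seq=160 A_ack=200 B_seq=200 B_ack=160
After event 1: A_seq=339 A_ack=200 B_seq=200 B_ack=339
After event 2: A_seq=485 A_ack=200 B_seq=200 B_ack=339

485 200 200 339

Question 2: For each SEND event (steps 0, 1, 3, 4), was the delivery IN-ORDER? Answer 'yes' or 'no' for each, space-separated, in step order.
Answer: yes yes no no

Derivation:
Step 0: SEND seq=100 -> in-order
Step 1: SEND seq=160 -> in-order
Step 3: SEND seq=485 -> out-of-order
Step 4: SEND seq=602 -> out-of-order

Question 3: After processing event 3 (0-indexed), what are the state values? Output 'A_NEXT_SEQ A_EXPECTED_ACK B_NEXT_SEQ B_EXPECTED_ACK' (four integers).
After event 0: A_seq=160 A_ack=200 B_seq=200 B_ack=160
After event 1: A_seq=339 A_ack=200 B_seq=200 B_ack=339
After event 2: A_seq=485 A_ack=200 B_seq=200 B_ack=339
After event 3: A_seq=602 A_ack=200 B_seq=200 B_ack=339

602 200 200 339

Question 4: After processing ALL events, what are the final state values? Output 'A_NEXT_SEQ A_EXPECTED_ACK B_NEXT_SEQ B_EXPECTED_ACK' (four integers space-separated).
Answer: 752 200 200 339

Derivation:
After event 0: A_seq=160 A_ack=200 B_seq=200 B_ack=160
After event 1: A_seq=339 A_ack=200 B_seq=200 B_ack=339
After event 2: A_seq=485 A_ack=200 B_seq=200 B_ack=339
After event 3: A_seq=602 A_ack=200 B_seq=200 B_ack=339
After event 4: A_seq=752 A_ack=200 B_seq=200 B_ack=339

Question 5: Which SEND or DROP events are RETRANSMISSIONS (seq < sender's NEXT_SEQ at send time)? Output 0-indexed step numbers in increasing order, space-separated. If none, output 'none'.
Answer: none

Derivation:
Step 0: SEND seq=100 -> fresh
Step 1: SEND seq=160 -> fresh
Step 2: DROP seq=339 -> fresh
Step 3: SEND seq=485 -> fresh
Step 4: SEND seq=602 -> fresh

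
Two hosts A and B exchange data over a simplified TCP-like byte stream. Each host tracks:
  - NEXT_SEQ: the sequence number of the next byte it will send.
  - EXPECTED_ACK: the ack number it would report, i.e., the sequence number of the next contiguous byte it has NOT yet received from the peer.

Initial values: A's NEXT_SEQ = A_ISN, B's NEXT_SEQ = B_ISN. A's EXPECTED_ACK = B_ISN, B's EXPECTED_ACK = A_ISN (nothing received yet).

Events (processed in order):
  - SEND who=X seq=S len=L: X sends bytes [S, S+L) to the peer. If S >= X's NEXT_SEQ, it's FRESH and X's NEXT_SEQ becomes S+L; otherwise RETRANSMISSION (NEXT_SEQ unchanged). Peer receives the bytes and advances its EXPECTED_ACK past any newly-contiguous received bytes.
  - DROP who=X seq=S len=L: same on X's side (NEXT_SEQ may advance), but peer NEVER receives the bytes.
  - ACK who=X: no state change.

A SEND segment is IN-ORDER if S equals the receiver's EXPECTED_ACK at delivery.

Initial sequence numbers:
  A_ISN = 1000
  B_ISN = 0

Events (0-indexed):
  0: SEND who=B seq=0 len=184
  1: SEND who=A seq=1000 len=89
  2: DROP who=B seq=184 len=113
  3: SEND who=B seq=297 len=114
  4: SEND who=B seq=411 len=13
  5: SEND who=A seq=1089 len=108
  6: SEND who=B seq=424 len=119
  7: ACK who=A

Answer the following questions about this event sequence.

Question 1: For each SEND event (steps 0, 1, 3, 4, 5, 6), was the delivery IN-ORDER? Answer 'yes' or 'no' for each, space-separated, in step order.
Step 0: SEND seq=0 -> in-order
Step 1: SEND seq=1000 -> in-order
Step 3: SEND seq=297 -> out-of-order
Step 4: SEND seq=411 -> out-of-order
Step 5: SEND seq=1089 -> in-order
Step 6: SEND seq=424 -> out-of-order

Answer: yes yes no no yes no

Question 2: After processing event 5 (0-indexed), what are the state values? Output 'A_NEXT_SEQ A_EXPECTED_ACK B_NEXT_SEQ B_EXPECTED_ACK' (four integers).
After event 0: A_seq=1000 A_ack=184 B_seq=184 B_ack=1000
After event 1: A_seq=1089 A_ack=184 B_seq=184 B_ack=1089
After event 2: A_seq=1089 A_ack=184 B_seq=297 B_ack=1089
After event 3: A_seq=1089 A_ack=184 B_seq=411 B_ack=1089
After event 4: A_seq=1089 A_ack=184 B_seq=424 B_ack=1089
After event 5: A_seq=1197 A_ack=184 B_seq=424 B_ack=1197

1197 184 424 1197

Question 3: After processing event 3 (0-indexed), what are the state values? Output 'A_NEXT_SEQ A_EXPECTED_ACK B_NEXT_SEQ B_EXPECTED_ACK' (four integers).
After event 0: A_seq=1000 A_ack=184 B_seq=184 B_ack=1000
After event 1: A_seq=1089 A_ack=184 B_seq=184 B_ack=1089
After event 2: A_seq=1089 A_ack=184 B_seq=297 B_ack=1089
After event 3: A_seq=1089 A_ack=184 B_seq=411 B_ack=1089

1089 184 411 1089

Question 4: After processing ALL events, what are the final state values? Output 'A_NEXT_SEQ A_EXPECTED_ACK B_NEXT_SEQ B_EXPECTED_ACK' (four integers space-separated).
After event 0: A_seq=1000 A_ack=184 B_seq=184 B_ack=1000
After event 1: A_seq=1089 A_ack=184 B_seq=184 B_ack=1089
After event 2: A_seq=1089 A_ack=184 B_seq=297 B_ack=1089
After event 3: A_seq=1089 A_ack=184 B_seq=411 B_ack=1089
After event 4: A_seq=1089 A_ack=184 B_seq=424 B_ack=1089
After event 5: A_seq=1197 A_ack=184 B_seq=424 B_ack=1197
After event 6: A_seq=1197 A_ack=184 B_seq=543 B_ack=1197
After event 7: A_seq=1197 A_ack=184 B_seq=543 B_ack=1197

Answer: 1197 184 543 1197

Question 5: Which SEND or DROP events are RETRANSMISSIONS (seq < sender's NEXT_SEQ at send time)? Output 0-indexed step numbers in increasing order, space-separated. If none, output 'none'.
Answer: none

Derivation:
Step 0: SEND seq=0 -> fresh
Step 1: SEND seq=1000 -> fresh
Step 2: DROP seq=184 -> fresh
Step 3: SEND seq=297 -> fresh
Step 4: SEND seq=411 -> fresh
Step 5: SEND seq=1089 -> fresh
Step 6: SEND seq=424 -> fresh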